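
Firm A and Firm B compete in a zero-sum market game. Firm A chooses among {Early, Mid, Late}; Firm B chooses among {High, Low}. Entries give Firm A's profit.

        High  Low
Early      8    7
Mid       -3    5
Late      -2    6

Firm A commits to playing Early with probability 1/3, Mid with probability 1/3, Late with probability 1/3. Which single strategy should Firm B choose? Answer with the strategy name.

If Firm B plays High, Firm A's expected payoff is (1/3)·8 + (1/3)·(-3) + (1/3)·(-2) = 1.
If Firm B plays Low, Firm A's expected payoff is (1/3)·7 + (1/3)·5 + (1/3)·6 = 6.
Firm B minimizes Firm A's payoff; the smallest is 1, so the best response is High.

High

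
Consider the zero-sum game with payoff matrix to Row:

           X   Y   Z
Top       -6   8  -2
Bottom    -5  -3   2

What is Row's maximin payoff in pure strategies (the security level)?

Row minima: Top → -6, Bottom → -5.
The best of these is -5.

-5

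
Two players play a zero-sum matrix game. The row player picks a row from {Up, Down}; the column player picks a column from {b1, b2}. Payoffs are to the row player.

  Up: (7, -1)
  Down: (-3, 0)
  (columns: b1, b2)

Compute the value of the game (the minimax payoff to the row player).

-3/11

Row minima: Up → -1, Down → -3; maximin = -1.
Column maxima: b1 → 7, b2 → 0; minimax = 0.
-1 ≠ 0, so there is no saddle point; optimal play is mixed.
Let the row player play Up with probability p. Expected payoff against b1: 7p + (-3)(1−p) = 10p − 3; against b2: (-1)p + 0(1−p) = −p.
Setting these equal: 10p − 3 = −p ⇒ 11p = 3 ⇒ p = 3/11, and the value is (10)·(3/11) − 3 = -3/11.
For the column player: with q = P(b1), equating Up's and Down's payoffs gives 8q − 1 = −3q ⇒ q = 1/11.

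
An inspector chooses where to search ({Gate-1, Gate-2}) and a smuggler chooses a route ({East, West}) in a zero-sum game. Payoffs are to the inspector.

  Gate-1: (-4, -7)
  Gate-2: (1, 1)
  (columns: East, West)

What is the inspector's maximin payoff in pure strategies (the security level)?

Row minima: Gate-1 → -7, Gate-2 → 1.
The best of these is 1.

1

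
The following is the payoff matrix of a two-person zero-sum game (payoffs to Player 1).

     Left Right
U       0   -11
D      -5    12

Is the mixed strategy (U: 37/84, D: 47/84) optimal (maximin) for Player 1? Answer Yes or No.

Against Left this mix gives (37/84)·0 + (47/84)·(-5) = -235/84.
Against Right this mix gives (37/84)·(-11) + (47/84)·12 = 157/84.
Player 2 will play Left, holding Player 1 to -235/84. Shifting weight toward the row that does better against Left would raise this floor (the equalizing mix achieves -55/28 against both Left and Right), so the proposed strategy is not optimal.

No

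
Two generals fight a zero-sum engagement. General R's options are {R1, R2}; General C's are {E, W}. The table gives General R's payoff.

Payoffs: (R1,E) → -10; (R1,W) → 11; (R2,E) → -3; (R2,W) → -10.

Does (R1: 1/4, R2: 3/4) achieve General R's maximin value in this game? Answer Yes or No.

Against E this mix gives (1/4)·(-10) + (3/4)·(-3) = -19/4.
Against W this mix gives (1/4)·11 + (3/4)·(-10) = -19/4.
All of General C's active replies (E, W) yield -19/4, and no column does worse for General R. The mix makes General C indifferent and guarantees -19/4, so it is optimal.

Yes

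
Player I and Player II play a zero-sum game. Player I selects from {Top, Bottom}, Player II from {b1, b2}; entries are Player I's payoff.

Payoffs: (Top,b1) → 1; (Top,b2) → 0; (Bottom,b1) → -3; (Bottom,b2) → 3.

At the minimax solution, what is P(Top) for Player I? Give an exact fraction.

6/7

Row minima: Top → 0, Bottom → -3; maximin = 0.
Column maxima: b1 → 1, b2 → 3; minimax = 1.
0 ≠ 1, so there is no saddle point; optimal play is mixed.
Let Player I play Top with probability p. Expected payoff against b1: 1p + (-3)(1−p) = 4p − 3; against b2: 0p + 3(1−p) = −3p + 3.
Setting these equal: 4p − 3 = −3p + 3 ⇒ 7p = 6 ⇒ p = 6/7, and the value is (4)·(6/7) − 3 = 3/7.
For Player II: with q = P(b1), equating Top's and Bottom's payoffs gives q = −6q + 3 ⇒ q = 3/7.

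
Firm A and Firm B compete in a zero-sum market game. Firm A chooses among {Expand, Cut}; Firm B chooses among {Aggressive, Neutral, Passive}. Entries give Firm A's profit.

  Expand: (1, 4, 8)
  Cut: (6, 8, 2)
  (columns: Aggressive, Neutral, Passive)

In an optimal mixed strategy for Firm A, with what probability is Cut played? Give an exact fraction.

7/11

Row minima: Expand → 1, Cut → 2; maximin = 2.
Column maxima: Aggressive → 6, Neutral → 8, Passive → 8; minimax = 6.
2 ≠ 6, so there is no saddle point; optimal play is mixed.
Neutral is strictly dominated by Aggressive (it gives Firm A strictly more in every row), so Firm B never plays it.
On the remaining 2×2 (Expand, Cut vs Aggressive, Passive):
Let Firm A play Expand with probability p. Expected payoff against Aggressive: 1p + 6(1−p) = −5p + 6; against Passive: 8p + 2(1−p) = 6p + 2.
Setting these equal: −5p + 6 = 6p + 2 ⇒ −11p = -4 ⇒ p = 4/11, and the value is (-5)·(4/11) + 6 = 46/11.
For Firm B: with q = P(Aggressive), equating Expand's and Cut's payoffs gives −7q + 8 = 4q + 2 ⇒ q = 6/11.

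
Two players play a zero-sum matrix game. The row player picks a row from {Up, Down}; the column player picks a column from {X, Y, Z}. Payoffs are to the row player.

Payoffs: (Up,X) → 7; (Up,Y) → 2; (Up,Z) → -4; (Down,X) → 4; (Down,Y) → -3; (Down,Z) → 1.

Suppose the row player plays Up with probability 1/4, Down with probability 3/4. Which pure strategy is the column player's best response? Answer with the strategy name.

Y

If the column player plays X, the row player's expected payoff is (1/4)·7 + (3/4)·4 = 19/4.
If the column player plays Y, the row player's expected payoff is (1/4)·2 + (3/4)·(-3) = -7/4.
If the column player plays Z, the row player's expected payoff is (1/4)·(-4) + (3/4)·1 = -1/4.
The column player minimizes the row player's payoff; the smallest is -7/4, so the best response is Y.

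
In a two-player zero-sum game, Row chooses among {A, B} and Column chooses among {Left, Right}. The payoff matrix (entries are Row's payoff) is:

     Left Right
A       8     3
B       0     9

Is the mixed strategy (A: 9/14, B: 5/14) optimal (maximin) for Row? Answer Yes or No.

Against Left this mix gives (9/14)·8 + (5/14)·0 = 36/7.
Against Right this mix gives (9/14)·3 + (5/14)·9 = 36/7.
All of Column's active replies (Left, Right) yield 36/7, and no column does worse for Row. The mix makes Column indifferent and guarantees 36/7, so it is optimal.

Yes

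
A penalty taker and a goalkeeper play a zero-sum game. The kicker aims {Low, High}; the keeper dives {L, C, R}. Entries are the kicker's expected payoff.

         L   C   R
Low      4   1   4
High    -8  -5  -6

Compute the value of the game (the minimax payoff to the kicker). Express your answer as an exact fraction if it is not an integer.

Row minima: Low → 1, High → -8; maximin = 1.
Column maxima: L → 4, C → 1, R → 4; minimax = 1.
Since maximin = minimax = 1, there is a saddle point and the value is 1.

1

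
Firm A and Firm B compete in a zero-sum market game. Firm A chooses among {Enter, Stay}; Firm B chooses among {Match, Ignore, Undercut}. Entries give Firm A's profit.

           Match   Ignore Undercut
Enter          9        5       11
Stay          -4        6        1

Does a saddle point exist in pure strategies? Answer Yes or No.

No

Row minima: Enter → 5, Stay → -4; maximin = 5.
Column maxima: Match → 9, Ignore → 6, Undercut → 11; minimax = 6.
5 ≠ 6, so no pure-strategy equilibrium exists.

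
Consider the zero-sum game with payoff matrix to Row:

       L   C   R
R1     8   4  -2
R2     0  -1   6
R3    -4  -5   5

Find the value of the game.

22/13

Row minima: R1 → -2, R2 → -1, R3 → -5; maximin = -1.
Column maxima: L → 8, C → 4, R → 6; minimax = 4.
-1 ≠ 4, so there is no saddle point; optimal play is mixed.
R3 is strictly dominated by R2, so Row never plays it.
L is strictly dominated by C (it gives Row strictly more in every row), so Column never plays it.
On the remaining 2×2 (R1, R2 vs C, R):
Let Row play R1 with probability p. Expected payoff against C: 4p + (-1)(1−p) = 5p − 1; against R: (-2)p + 6(1−p) = −8p + 6.
Setting these equal: 5p − 1 = −8p + 6 ⇒ 13p = 7 ⇒ p = 7/13, and the value is (5)·(7/13) − 1 = 22/13.
For Column: with q = P(C), equating R1's and R2's payoffs gives 6q − 2 = −7q + 6 ⇒ q = 8/13.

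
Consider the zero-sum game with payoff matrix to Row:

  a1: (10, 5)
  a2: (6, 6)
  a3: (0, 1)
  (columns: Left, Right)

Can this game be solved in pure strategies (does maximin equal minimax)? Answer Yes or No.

Yes

Row minima: a1 → 5, a2 → 6, a3 → 0; maximin = 6.
Column maxima: Left → 10, Right → 6; minimax = 6.
maximin = minimax = 6, so a saddle point exists.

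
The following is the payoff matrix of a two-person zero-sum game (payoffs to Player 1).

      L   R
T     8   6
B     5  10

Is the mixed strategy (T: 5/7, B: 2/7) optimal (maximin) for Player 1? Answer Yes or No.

Yes

Against L this mix gives (5/7)·8 + (2/7)·5 = 50/7.
Against R this mix gives (5/7)·6 + (2/7)·10 = 50/7.
All of Player 2's active replies (L, R) yield 50/7, and no column does worse for Player 1. The mix makes Player 2 indifferent and guarantees 50/7, so it is optimal.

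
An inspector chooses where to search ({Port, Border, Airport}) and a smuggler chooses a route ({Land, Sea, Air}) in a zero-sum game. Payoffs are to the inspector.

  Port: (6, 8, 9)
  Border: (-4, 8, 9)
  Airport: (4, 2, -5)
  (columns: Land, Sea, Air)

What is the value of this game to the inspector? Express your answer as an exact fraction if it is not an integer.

Row minima: Port → 6, Border → -4, Airport → -5; maximin = 6.
Column maxima: Land → 6, Sea → 8, Air → 9; minimax = 6.
Since maximin = minimax = 6, there is a saddle point and the value is 6.

6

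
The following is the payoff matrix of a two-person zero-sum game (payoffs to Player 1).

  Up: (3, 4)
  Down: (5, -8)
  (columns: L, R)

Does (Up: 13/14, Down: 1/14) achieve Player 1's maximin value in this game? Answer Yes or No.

Yes

Against L this mix gives (13/14)·3 + (1/14)·5 = 22/7.
Against R this mix gives (13/14)·4 + (1/14)·(-8) = 22/7.
All of Player 2's active replies (L, R) yield 22/7, and no column does worse for Player 1. The mix makes Player 2 indifferent and guarantees 22/7, so it is optimal.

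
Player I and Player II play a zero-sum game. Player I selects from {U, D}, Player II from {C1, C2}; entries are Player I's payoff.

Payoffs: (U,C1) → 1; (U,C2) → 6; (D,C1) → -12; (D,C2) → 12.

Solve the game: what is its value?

1

Row minima: U → 1, D → -12; maximin = 1.
Column maxima: C1 → 1, C2 → 12; minimax = 1.
Since maximin = minimax = 1, there is a saddle point and the value is 1.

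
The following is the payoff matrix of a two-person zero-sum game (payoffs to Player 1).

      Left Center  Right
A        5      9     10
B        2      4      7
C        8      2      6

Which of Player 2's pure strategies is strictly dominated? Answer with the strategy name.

Center holds Player 1's payoff strictly below Right in every row: 9 < 10, 4 < 7, 2 < 6.
So Right is strictly dominated for Player 2.

Right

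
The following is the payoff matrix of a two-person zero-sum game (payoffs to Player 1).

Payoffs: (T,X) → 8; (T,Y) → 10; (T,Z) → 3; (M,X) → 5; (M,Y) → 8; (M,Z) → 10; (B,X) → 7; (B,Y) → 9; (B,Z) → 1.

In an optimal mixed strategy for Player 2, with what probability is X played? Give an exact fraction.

7/10

Row minima: T → 3, M → 5, B → 1; maximin = 5.
Column maxima: X → 8, Y → 10, Z → 10; minimax = 8.
5 ≠ 8, so there is no saddle point; optimal play is mixed.
B is strictly dominated by T, so Player 1 never plays it.
Y is strictly dominated by X (it gives Player 1 strictly more in every row), so Player 2 never plays it.
On the remaining 2×2 (T, M vs X, Z):
Let Player 1 play T with probability p. Expected payoff against X: 8p + 5(1−p) = 3p + 5; against Z: 3p + 10(1−p) = −7p + 10.
Setting these equal: 3p + 5 = −7p + 10 ⇒ 10p = 5 ⇒ p = 1/2, and the value is (3)·(1/2) + 5 = 13/2.
For Player 2: with q = P(X), equating T's and M's payoffs gives 5q + 3 = −5q + 10 ⇒ q = 7/10.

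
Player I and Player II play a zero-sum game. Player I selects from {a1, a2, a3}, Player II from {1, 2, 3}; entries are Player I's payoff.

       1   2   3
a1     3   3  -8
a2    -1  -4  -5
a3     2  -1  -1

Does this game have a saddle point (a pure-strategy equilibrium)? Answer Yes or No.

Yes

Row minima: a1 → -8, a2 → -5, a3 → -1; maximin = -1.
Column maxima: 1 → 3, 2 → 3, 3 → -1; minimax = -1.
maximin = minimax = -1, so a saddle point exists.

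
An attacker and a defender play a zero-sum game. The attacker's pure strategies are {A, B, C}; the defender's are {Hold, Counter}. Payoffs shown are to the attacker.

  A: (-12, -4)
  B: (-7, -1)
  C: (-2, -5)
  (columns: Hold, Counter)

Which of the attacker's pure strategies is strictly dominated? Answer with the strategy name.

A

B gives a strictly higher payoff than A against every column: -7 > -12, -1 > -4.
So A is strictly dominated and the attacker never plays it.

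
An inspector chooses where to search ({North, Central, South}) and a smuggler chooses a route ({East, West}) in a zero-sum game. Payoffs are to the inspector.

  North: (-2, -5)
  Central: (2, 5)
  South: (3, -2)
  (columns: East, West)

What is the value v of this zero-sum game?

Row minima: North → -5, Central → 2, South → -2; maximin = 2.
Column maxima: East → 3, West → 5; minimax = 3.
2 ≠ 3, so there is no saddle point; optimal play is mixed.
North is strictly dominated by Central, so the inspector never plays it.
On the remaining 2×2 (Central, South vs East, West):
Let the inspector play Central with probability p. Expected payoff against East: 2p + 3(1−p) = −p + 3; against West: 5p + (-2)(1−p) = 7p − 2.
Setting these equal: −p + 3 = 7p − 2 ⇒ −8p = -5 ⇒ p = 5/8, and the value is (-1)·(5/8) + 3 = 19/8.
For the smuggler: with q = P(East), equating Central's and South's payoffs gives −3q + 5 = 5q − 2 ⇒ q = 7/8.

19/8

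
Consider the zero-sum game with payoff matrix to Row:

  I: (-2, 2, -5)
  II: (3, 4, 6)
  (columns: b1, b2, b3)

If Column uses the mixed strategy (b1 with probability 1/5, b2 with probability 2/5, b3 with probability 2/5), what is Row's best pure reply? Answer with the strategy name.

II

Expected payoff of I: (1/5)·(-2) + (2/5)·2 + (2/5)·(-5) = -8/5.
Expected payoff of II: (1/5)·3 + (2/5)·4 + (2/5)·6 = 23/5.
The largest is 23/5, so Row's best response is II.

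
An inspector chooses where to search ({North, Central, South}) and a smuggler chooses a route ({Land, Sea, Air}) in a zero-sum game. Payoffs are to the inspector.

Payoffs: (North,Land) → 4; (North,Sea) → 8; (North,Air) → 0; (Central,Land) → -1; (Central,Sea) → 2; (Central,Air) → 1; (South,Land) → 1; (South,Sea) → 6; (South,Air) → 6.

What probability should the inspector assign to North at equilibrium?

5/9

Row minima: North → 0, Central → -1, South → 1; maximin = 1.
Column maxima: Land → 4, Sea → 8, Air → 6; minimax = 4.
1 ≠ 4, so there is no saddle point; optimal play is mixed.
Central is strictly dominated by South, so the inspector never plays it.
Sea is strictly dominated by Land (it gives the inspector strictly more in every row), so the smuggler never plays it.
On the remaining 2×2 (North, South vs Land, Air):
Let the inspector play North with probability p. Expected payoff against Land: 4p + 1(1−p) = 3p + 1; against Air: 0p + 6(1−p) = −6p + 6.
Setting these equal: 3p + 1 = −6p + 6 ⇒ 9p = 5 ⇒ p = 5/9, and the value is (3)·(5/9) + 1 = 8/3.
For the smuggler: with q = P(Land), equating North's and South's payoffs gives 4q = −5q + 6 ⇒ q = 2/3.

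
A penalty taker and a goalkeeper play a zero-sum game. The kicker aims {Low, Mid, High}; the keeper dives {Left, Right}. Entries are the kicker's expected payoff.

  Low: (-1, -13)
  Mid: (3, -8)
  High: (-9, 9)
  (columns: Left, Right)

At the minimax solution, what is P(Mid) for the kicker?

Row minima: Low → -13, Mid → -8, High → -9; maximin = -8.
Column maxima: Left → 3, Right → 9; minimax = 3.
-8 ≠ 3, so there is no saddle point; optimal play is mixed.
Low is strictly dominated by Mid, so the kicker never plays it.
On the remaining 2×2 (Mid, High vs Left, Right):
Let the kicker play Mid with probability p. Expected payoff against Left: 3p + (-9)(1−p) = 12p − 9; against Right: (-8)p + 9(1−p) = −17p + 9.
Setting these equal: 12p − 9 = −17p + 9 ⇒ 29p = 18 ⇒ p = 18/29, and the value is (12)·(18/29) − 9 = -45/29.
For the keeper: with q = P(Left), equating Mid's and High's payoffs gives 11q − 8 = −18q + 9 ⇒ q = 17/29.

18/29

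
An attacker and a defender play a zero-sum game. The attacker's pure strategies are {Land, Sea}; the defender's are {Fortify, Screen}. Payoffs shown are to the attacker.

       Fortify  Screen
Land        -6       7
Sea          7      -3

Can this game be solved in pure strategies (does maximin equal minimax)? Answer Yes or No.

Row minima: Land → -6, Sea → -3; maximin = -3.
Column maxima: Fortify → 7, Screen → 7; minimax = 7.
-3 ≠ 7, so no pure-strategy equilibrium exists.

No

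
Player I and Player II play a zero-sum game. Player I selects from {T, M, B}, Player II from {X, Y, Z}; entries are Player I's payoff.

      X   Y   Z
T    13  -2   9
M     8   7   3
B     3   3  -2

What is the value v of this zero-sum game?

Row minima: T → -2, M → 3, B → -2; maximin = 3.
Column maxima: X → 13, Y → 7, Z → 9; minimax = 7.
3 ≠ 7, so there is no saddle point; optimal play is mixed.
B is strictly dominated by M, so Player I never plays it.
With B eliminated, X is strictly dominated by Y (it gives Player I strictly more in every remaining row), so Player II never plays it.
On the remaining 2×2 (T, M vs Y, Z):
Let Player I play T with probability p. Expected payoff against Y: (-2)p + 7(1−p) = −9p + 7; against Z: 9p + 3(1−p) = 6p + 3.
Setting these equal: −9p + 7 = 6p + 3 ⇒ −15p = -4 ⇒ p = 4/15, and the value is (-9)·(4/15) + 7 = 23/5.
For Player II: with q = P(Y), equating T's and M's payoffs gives −11q + 9 = 4q + 3 ⇒ q = 2/5.

23/5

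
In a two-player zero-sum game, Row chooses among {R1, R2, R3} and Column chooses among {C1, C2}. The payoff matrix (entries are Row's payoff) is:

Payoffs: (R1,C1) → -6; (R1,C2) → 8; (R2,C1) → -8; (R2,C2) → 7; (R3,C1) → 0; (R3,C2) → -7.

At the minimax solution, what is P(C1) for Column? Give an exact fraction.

Row minima: R1 → -6, R2 → -8, R3 → -7; maximin = -6.
Column maxima: C1 → 0, C2 → 8; minimax = 0.
-6 ≠ 0, so there is no saddle point; optimal play is mixed.
R2 is strictly dominated by R1, so Row never plays it.
On the remaining 2×2 (R1, R3 vs C1, C2):
Let Row play R1 with probability p. Expected payoff against C1: (-6)p + 0(1−p) = −6p; against C2: 8p + (-7)(1−p) = 15p − 7.
Setting these equal: −6p = 15p − 7 ⇒ −21p = -7 ⇒ p = 1/3, and the value is (-6)·(1/3) = -2.
For Column: with q = P(C1), equating R1's and R3's payoffs gives −14q + 8 = 7q − 7 ⇒ q = 5/7.

5/7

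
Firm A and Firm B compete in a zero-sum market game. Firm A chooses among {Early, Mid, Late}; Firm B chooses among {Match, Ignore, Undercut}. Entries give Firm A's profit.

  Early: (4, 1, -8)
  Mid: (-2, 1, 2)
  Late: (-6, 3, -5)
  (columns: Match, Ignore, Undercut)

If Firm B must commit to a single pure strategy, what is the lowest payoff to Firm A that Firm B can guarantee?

Column maxima: Match → 4, Ignore → 3, Undercut → 2.
The smallest of these is 2.

2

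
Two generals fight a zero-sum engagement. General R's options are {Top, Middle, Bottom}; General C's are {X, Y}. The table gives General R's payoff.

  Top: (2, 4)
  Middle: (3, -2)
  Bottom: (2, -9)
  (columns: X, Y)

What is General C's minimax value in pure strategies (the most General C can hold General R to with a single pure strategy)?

3

Column maxima: X → 3, Y → 4.
The smallest of these is 3.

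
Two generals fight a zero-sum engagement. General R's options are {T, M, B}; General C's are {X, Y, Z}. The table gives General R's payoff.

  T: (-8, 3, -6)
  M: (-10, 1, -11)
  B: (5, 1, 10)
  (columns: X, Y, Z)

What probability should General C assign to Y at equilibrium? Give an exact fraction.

13/15

Row minima: T → -8, M → -11, B → 1; maximin = 1.
Column maxima: X → 5, Y → 3, Z → 10; minimax = 3.
1 ≠ 3, so there is no saddle point; optimal play is mixed.
M is strictly dominated by T, so General R never plays it.
With M eliminated, Z is strictly dominated by X (it gives General R strictly more in every remaining row), so General C never plays it.
On the remaining 2×2 (T, B vs X, Y):
Let General R play T with probability p. Expected payoff against X: (-8)p + 5(1−p) = −13p + 5; against Y: 3p + 1(1−p) = 2p + 1.
Setting these equal: −13p + 5 = 2p + 1 ⇒ −15p = -4 ⇒ p = 4/15, and the value is (-13)·(4/15) + 5 = 23/15.
For General C: with q = P(X), equating T's and B's payoffs gives −11q + 3 = 4q + 1 ⇒ q = 2/15.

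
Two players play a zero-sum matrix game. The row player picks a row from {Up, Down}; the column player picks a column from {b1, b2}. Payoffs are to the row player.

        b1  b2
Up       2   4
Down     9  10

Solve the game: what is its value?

9

Row minima: Up → 2, Down → 9; maximin = 9.
Column maxima: b1 → 9, b2 → 10; minimax = 9.
Since maximin = minimax = 9, there is a saddle point and the value is 9.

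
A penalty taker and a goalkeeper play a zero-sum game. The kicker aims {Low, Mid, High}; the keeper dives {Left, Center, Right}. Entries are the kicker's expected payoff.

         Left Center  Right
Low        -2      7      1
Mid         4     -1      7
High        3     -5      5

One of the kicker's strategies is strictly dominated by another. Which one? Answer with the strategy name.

Mid gives a strictly higher payoff than High against every column: 4 > 3, -1 > -5, 7 > 5.
So High is strictly dominated and the kicker never plays it.

High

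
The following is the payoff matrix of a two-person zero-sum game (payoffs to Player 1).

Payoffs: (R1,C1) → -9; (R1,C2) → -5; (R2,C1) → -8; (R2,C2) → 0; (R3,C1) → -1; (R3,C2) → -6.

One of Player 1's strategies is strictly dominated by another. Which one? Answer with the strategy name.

R2 gives a strictly higher payoff than R1 against every column: -8 > -9, 0 > -5.
So R1 is strictly dominated and Player 1 never plays it.

R1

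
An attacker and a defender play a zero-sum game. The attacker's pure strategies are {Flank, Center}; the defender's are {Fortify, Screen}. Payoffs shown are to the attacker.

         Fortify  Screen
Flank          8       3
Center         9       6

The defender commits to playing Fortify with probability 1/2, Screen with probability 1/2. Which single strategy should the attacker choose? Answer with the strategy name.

Center

Expected payoff of Flank: (1/2)·8 + (1/2)·3 = 11/2.
Expected payoff of Center: (1/2)·9 + (1/2)·6 = 15/2.
The largest is 15/2, so the attacker's best response is Center.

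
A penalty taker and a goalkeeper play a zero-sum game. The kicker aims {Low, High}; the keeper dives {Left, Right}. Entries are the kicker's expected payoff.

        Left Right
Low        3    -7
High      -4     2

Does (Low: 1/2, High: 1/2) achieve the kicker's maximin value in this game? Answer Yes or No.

No

Against Left this mix gives (1/2)·3 + (1/2)·(-4) = -1/2.
Against Right this mix gives (1/2)·(-7) + (1/2)·2 = -5/2.
The keeper will play Right, holding the kicker to -5/2. Shifting weight toward the row that does better against Right would raise this floor (the equalizing mix achieves -11/8 against both Right and Left), so the proposed strategy is not optimal.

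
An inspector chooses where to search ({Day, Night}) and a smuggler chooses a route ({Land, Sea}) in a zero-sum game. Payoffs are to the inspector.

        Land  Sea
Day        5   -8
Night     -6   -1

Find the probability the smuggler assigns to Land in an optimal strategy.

Row minima: Day → -8, Night → -6; maximin = -6.
Column maxima: Land → 5, Sea → -1; minimax = -1.
-6 ≠ -1, so there is no saddle point; optimal play is mixed.
Let the inspector play Day with probability p. Expected payoff against Land: 5p + (-6)(1−p) = 11p − 6; against Sea: (-8)p + (-1)(1−p) = −7p − 1.
Setting these equal: 11p − 6 = −7p − 1 ⇒ 18p = 5 ⇒ p = 5/18, and the value is (11)·(5/18) − 6 = -53/18.
For the smuggler: with q = P(Land), equating Day's and Night's payoffs gives 13q − 8 = −5q − 1 ⇒ q = 7/18.

7/18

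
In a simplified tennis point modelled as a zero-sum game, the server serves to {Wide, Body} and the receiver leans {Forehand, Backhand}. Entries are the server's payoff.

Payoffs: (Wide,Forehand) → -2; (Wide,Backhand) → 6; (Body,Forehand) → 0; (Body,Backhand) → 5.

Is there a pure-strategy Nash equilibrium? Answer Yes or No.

Row minima: Wide → -2, Body → 0; maximin = 0.
Column maxima: Forehand → 0, Backhand → 6; minimax = 0.
maximin = minimax = 0, so a saddle point exists.

Yes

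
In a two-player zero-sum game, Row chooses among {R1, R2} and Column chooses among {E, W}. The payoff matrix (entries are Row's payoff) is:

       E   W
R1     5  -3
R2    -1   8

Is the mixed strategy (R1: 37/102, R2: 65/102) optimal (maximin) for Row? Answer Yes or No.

No

Against E this mix gives (37/102)·5 + (65/102)·(-1) = 20/17.
Against W this mix gives (37/102)·(-3) + (65/102)·8 = 409/102.
Column will play E, holding Row to 20/17. Shifting weight toward the row that does better against E would raise this floor (the equalizing mix achieves 37/17 against both E and W), so the proposed strategy is not optimal.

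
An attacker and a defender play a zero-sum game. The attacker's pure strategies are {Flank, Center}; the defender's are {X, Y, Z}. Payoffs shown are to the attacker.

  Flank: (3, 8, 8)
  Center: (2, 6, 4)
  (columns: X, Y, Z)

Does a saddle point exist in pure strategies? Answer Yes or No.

Yes

Row minima: Flank → 3, Center → 2; maximin = 3.
Column maxima: X → 3, Y → 8, Z → 8; minimax = 3.
maximin = minimax = 3, so a saddle point exists.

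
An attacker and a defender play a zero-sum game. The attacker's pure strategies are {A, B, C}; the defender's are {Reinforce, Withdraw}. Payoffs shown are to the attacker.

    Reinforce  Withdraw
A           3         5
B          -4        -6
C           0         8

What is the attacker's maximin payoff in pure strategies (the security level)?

Row minima: A → 3, B → -6, C → 0.
The best of these is 3.

3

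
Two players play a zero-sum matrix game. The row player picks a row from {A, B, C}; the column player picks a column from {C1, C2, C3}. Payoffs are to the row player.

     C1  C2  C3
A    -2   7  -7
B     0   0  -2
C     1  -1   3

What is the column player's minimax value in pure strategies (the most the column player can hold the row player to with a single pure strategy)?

1

Column maxima: C1 → 1, C2 → 7, C3 → 3.
The smallest of these is 1.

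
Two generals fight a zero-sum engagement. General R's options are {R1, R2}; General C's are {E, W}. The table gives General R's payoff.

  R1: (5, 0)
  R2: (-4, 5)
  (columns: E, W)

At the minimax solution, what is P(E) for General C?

Row minima: R1 → 0, R2 → -4; maximin = 0.
Column maxima: E → 5, W → 5; minimax = 5.
0 ≠ 5, so there is no saddle point; optimal play is mixed.
Let General R play R1 with probability p. Expected payoff against E: 5p + (-4)(1−p) = 9p − 4; against W: 0p + 5(1−p) = −5p + 5.
Setting these equal: 9p − 4 = −5p + 5 ⇒ 14p = 9 ⇒ p = 9/14, and the value is (9)·(9/14) − 4 = 25/14.
For General C: with q = P(E), equating R1's and R2's payoffs gives 5q = −9q + 5 ⇒ q = 5/14.

5/14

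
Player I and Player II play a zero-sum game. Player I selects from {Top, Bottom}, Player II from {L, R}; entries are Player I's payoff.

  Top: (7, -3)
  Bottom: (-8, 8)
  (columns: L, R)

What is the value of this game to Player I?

16/13

Row minima: Top → -3, Bottom → -8; maximin = -3.
Column maxima: L → 7, R → 8; minimax = 7.
-3 ≠ 7, so there is no saddle point; optimal play is mixed.
Let Player I play Top with probability p. Expected payoff against L: 7p + (-8)(1−p) = 15p − 8; against R: (-3)p + 8(1−p) = −11p + 8.
Setting these equal: 15p − 8 = −11p + 8 ⇒ 26p = 16 ⇒ p = 8/13, and the value is (15)·(8/13) − 8 = 16/13.
For Player II: with q = P(L), equating Top's and Bottom's payoffs gives 10q − 3 = −16q + 8 ⇒ q = 11/26.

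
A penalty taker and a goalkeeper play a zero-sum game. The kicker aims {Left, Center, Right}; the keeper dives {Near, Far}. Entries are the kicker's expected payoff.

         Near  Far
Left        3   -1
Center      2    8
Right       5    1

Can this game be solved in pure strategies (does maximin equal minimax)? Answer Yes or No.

No

Row minima: Left → -1, Center → 2, Right → 1; maximin = 2.
Column maxima: Near → 5, Far → 8; minimax = 5.
2 ≠ 5, so no pure-strategy equilibrium exists.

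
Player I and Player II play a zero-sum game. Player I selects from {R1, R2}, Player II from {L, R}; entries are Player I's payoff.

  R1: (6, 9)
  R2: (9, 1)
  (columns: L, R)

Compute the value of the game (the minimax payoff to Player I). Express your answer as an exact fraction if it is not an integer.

75/11

Row minima: R1 → 6, R2 → 1; maximin = 6.
Column maxima: L → 9, R → 9; minimax = 9.
6 ≠ 9, so there is no saddle point; optimal play is mixed.
Let Player I play R1 with probability p. Expected payoff against L: 6p + 9(1−p) = −3p + 9; against R: 9p + 1(1−p) = 8p + 1.
Setting these equal: −3p + 9 = 8p + 1 ⇒ −11p = -8 ⇒ p = 8/11, and the value is (-3)·(8/11) + 9 = 75/11.
For Player II: with q = P(L), equating R1's and R2's payoffs gives −3q + 9 = 8q + 1 ⇒ q = 8/11.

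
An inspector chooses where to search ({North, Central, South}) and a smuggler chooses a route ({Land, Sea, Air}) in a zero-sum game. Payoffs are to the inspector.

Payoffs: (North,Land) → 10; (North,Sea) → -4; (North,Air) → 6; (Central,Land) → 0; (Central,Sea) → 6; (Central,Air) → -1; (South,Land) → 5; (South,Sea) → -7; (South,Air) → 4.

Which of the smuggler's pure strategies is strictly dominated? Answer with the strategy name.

Land

Air holds the inspector's payoff strictly below Land in every row: 6 < 10, -1 < 0, 4 < 5.
So Land is strictly dominated for the smuggler.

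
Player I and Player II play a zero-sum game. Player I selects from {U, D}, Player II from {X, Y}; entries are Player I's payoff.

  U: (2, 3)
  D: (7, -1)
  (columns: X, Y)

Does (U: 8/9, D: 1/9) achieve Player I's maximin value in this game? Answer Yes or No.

Yes

Against X this mix gives (8/9)·2 + (1/9)·7 = 23/9.
Against Y this mix gives (8/9)·3 + (1/9)·(-1) = 23/9.
All of Player II's active replies (X, Y) yield 23/9, and no column does worse for Player I. The mix makes Player II indifferent and guarantees 23/9, so it is optimal.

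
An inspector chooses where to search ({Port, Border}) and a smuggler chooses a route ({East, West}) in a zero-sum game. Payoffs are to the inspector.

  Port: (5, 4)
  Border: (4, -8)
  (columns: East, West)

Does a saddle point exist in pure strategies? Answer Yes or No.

Row minima: Port → 4, Border → -8; maximin = 4.
Column maxima: East → 5, West → 4; minimax = 4.
maximin = minimax = 4, so a saddle point exists.

Yes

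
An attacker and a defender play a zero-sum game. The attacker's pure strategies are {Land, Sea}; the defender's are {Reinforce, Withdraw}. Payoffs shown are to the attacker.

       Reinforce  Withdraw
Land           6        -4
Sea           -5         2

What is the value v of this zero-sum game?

Row minima: Land → -4, Sea → -5; maximin = -4.
Column maxima: Reinforce → 6, Withdraw → 2; minimax = 2.
-4 ≠ 2, so there is no saddle point; optimal play is mixed.
Let the attacker play Land with probability p. Expected payoff against Reinforce: 6p + (-5)(1−p) = 11p − 5; against Withdraw: (-4)p + 2(1−p) = −6p + 2.
Setting these equal: 11p − 5 = −6p + 2 ⇒ 17p = 7 ⇒ p = 7/17, and the value is (11)·(7/17) − 5 = -8/17.
For the defender: with q = P(Reinforce), equating Land's and Sea's payoffs gives 10q − 4 = −7q + 2 ⇒ q = 6/17.

-8/17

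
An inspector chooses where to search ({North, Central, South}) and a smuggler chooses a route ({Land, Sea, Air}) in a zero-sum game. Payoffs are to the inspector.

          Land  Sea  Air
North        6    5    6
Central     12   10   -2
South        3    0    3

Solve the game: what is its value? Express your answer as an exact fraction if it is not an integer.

70/13

Row minima: North → 5, Central → -2, South → 0; maximin = 5.
Column maxima: Land → 12, Sea → 10, Air → 6; minimax = 6.
5 ≠ 6, so there is no saddle point; optimal play is mixed.
South is strictly dominated by North, so the inspector never plays it.
Land is strictly dominated by Sea (it gives the inspector strictly more in every row), so the smuggler never plays it.
On the remaining 2×2 (North, Central vs Sea, Air):
Let the inspector play North with probability p. Expected payoff against Sea: 5p + 10(1−p) = −5p + 10; against Air: 6p + (-2)(1−p) = 8p − 2.
Setting these equal: −5p + 10 = 8p − 2 ⇒ −13p = -12 ⇒ p = 12/13, and the value is (-5)·(12/13) + 10 = 70/13.
For the smuggler: with q = P(Sea), equating North's and Central's payoffs gives −q + 6 = 12q − 2 ⇒ q = 8/13.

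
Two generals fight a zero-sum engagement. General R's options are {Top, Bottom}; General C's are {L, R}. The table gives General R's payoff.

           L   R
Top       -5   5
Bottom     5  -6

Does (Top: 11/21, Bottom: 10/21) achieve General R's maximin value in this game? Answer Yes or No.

Against L this mix gives (11/21)·(-5) + (10/21)·5 = -5/21.
Against R this mix gives (11/21)·5 + (10/21)·(-6) = -5/21.
All of General C's active replies (L, R) yield -5/21, and no column does worse for General R. The mix makes General C indifferent and guarantees -5/21, so it is optimal.

Yes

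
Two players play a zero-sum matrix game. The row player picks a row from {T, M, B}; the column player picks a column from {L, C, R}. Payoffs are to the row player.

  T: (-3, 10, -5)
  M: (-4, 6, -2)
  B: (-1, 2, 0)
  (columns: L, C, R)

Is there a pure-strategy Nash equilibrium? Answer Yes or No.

Row minima: T → -5, M → -4, B → -1; maximin = -1.
Column maxima: L → -1, C → 10, R → 0; minimax = -1.
maximin = minimax = -1, so a saddle point exists.

Yes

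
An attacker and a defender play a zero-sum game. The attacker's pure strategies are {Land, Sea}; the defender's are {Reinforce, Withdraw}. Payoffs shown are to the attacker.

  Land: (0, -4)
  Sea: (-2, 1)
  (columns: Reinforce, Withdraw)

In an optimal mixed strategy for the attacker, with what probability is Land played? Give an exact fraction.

3/7

Row minima: Land → -4, Sea → -2; maximin = -2.
Column maxima: Reinforce → 0, Withdraw → 1; minimax = 0.
-2 ≠ 0, so there is no saddle point; optimal play is mixed.
Let the attacker play Land with probability p. Expected payoff against Reinforce: 0p + (-2)(1−p) = 2p − 2; against Withdraw: (-4)p + 1(1−p) = −5p + 1.
Setting these equal: 2p − 2 = −5p + 1 ⇒ 7p = 3 ⇒ p = 3/7, and the value is (2)·(3/7) − 2 = -8/7.
For the defender: with q = P(Reinforce), equating Land's and Sea's payoffs gives 4q − 4 = −3q + 1 ⇒ q = 5/7.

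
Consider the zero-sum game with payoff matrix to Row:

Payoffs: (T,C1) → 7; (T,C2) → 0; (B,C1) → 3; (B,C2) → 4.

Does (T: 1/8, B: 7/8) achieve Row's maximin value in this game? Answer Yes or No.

Yes

Against C1 this mix gives (1/8)·7 + (7/8)·3 = 7/2.
Against C2 this mix gives (1/8)·0 + (7/8)·4 = 7/2.
All of Column's active replies (C1, C2) yield 7/2, and no column does worse for Row. The mix makes Column indifferent and guarantees 7/2, so it is optimal.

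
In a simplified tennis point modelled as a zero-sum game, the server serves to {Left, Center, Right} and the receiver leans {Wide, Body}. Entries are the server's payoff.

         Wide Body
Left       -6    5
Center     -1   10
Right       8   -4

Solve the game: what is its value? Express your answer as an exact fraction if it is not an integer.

Row minima: Left → -6, Center → -1, Right → -4; maximin = -1.
Column maxima: Wide → 8, Body → 10; minimax = 8.
-1 ≠ 8, so there is no saddle point; optimal play is mixed.
Left is strictly dominated by Center, so the server never plays it.
On the remaining 2×2 (Center, Right vs Wide, Body):
Let the server play Center with probability p. Expected payoff against Wide: (-1)p + 8(1−p) = −9p + 8; against Body: 10p + (-4)(1−p) = 14p − 4.
Setting these equal: −9p + 8 = 14p − 4 ⇒ −23p = -12 ⇒ p = 12/23, and the value is (-9)·(12/23) + 8 = 76/23.
For the receiver: with q = P(Wide), equating Center's and Right's payoffs gives −11q + 10 = 12q − 4 ⇒ q = 14/23.

76/23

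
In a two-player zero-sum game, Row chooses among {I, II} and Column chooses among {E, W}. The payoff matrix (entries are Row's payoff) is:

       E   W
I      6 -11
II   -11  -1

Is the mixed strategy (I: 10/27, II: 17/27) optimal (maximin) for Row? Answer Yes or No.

Against E this mix gives (10/27)·6 + (17/27)·(-11) = -127/27.
Against W this mix gives (10/27)·(-11) + (17/27)·(-1) = -127/27.
All of Column's active replies (E, W) yield -127/27, and no column does worse for Row. The mix makes Column indifferent and guarantees -127/27, so it is optimal.

Yes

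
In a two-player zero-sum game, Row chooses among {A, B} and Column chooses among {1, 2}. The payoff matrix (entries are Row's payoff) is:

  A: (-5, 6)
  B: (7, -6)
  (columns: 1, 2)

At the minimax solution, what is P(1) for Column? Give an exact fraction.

1/2

Row minima: A → -5, B → -6; maximin = -5.
Column maxima: 1 → 7, 2 → 6; minimax = 6.
-5 ≠ 6, so there is no saddle point; optimal play is mixed.
Let Row play A with probability p. Expected payoff against 1: (-5)p + 7(1−p) = −12p + 7; against 2: 6p + (-6)(1−p) = 12p − 6.
Setting these equal: −12p + 7 = 12p − 6 ⇒ −24p = -13 ⇒ p = 13/24, and the value is (-12)·(13/24) + 7 = 1/2.
For Column: with q = P(1), equating A's and B's payoffs gives −11q + 6 = 13q − 6 ⇒ q = 1/2.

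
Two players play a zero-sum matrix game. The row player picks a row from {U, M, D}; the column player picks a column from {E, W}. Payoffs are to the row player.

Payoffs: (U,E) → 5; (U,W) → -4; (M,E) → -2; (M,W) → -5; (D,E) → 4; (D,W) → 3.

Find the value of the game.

Row minima: U → -4, M → -5, D → 3; maximin = 3.
Column maxima: E → 5, W → 3; minimax = 3.
Since maximin = minimax = 3, there is a saddle point and the value is 3.

3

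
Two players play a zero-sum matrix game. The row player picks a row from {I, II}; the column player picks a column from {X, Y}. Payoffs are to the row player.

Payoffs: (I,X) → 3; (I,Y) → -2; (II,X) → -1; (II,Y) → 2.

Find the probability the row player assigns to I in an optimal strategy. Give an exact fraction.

Row minima: I → -2, II → -1; maximin = -1.
Column maxima: X → 3, Y → 2; minimax = 2.
-1 ≠ 2, so there is no saddle point; optimal play is mixed.
Let the row player play I with probability p. Expected payoff against X: 3p + (-1)(1−p) = 4p − 1; against Y: (-2)p + 2(1−p) = −4p + 2.
Setting these equal: 4p − 1 = −4p + 2 ⇒ 8p = 3 ⇒ p = 3/8, and the value is (4)·(3/8) − 1 = 1/2.
For the column player: with q = P(X), equating I's and II's payoffs gives 5q − 2 = −3q + 2 ⇒ q = 1/2.

3/8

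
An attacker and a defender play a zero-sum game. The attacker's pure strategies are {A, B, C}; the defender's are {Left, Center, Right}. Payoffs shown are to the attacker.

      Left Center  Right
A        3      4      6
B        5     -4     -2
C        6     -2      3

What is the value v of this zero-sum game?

10/3

Row minima: A → 3, B → -4, C → -2; maximin = 3.
Column maxima: Left → 6, Center → 4, Right → 6; minimax = 4.
3 ≠ 4, so there is no saddle point; optimal play is mixed.
B is strictly dominated by C, so the attacker never plays it.
Right is strictly dominated by Center (it gives the attacker strictly more in every row), so the defender never plays it.
On the remaining 2×2 (A, C vs Left, Center):
Let the attacker play A with probability p. Expected payoff against Left: 3p + 6(1−p) = −3p + 6; against Center: 4p + (-2)(1−p) = 6p − 2.
Setting these equal: −3p + 6 = 6p − 2 ⇒ −9p = -8 ⇒ p = 8/9, and the value is (-3)·(8/9) + 6 = 10/3.
For the defender: with q = P(Left), equating A's and C's payoffs gives −q + 4 = 8q − 2 ⇒ q = 2/3.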